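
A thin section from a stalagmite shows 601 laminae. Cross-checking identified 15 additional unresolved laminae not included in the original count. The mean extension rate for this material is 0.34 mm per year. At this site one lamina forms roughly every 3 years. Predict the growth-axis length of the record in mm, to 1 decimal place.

628.3 mm

True lamina count = 601 + 15 = 616.
Multiplying by 3 years per lamina: 616 × 3 = 1848 years.
1848 years at 0.34 mm/year gives 0.34 × 1848 = 628.3 mm.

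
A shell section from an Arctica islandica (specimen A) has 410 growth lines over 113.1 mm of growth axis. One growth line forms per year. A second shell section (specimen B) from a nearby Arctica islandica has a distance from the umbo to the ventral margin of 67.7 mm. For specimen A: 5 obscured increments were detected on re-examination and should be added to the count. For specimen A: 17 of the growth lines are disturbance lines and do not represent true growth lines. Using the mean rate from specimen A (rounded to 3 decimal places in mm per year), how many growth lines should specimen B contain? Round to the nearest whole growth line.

Specimen A: true growth line count = 410 − 17 + 5 = 398.
A: Mean rate = 113.1 mm / 398 years ≈ 0.284 mm/yr.
For B, 67.7 / 0.284 = 238.38 years ≈ 238 growth lines.

238 growth lines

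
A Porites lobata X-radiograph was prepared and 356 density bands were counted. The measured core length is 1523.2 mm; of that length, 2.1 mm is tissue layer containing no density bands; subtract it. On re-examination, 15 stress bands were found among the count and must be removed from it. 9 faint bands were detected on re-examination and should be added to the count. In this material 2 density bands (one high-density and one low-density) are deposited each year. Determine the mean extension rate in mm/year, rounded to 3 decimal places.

Correcting the raw count gives 356 − 15 + 9 = 350 true density bands.
Dividing by 2 density bands per year: 350 / 2 = 175 years.
The growth record spans 1523.2 − 2.1 = 1521.1 mm.
Mean rate = 1521.1 mm / 175 years ≈ 8.692 mm/year.

8.692 mm/year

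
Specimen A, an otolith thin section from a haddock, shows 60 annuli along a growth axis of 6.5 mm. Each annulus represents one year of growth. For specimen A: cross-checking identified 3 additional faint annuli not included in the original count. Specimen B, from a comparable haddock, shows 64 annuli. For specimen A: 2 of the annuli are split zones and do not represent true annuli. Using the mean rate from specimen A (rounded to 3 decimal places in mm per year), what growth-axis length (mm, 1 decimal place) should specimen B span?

6.8 mm

Specimen A: adjusted count: 60 − 2 + 3 = 61 annuli.
A: 6.5 mm over 61 years gives 6.5 / 61 ≈ 0.107 mm/year.
For B, 0.107 mm/year × 64 years = 6.8 mm.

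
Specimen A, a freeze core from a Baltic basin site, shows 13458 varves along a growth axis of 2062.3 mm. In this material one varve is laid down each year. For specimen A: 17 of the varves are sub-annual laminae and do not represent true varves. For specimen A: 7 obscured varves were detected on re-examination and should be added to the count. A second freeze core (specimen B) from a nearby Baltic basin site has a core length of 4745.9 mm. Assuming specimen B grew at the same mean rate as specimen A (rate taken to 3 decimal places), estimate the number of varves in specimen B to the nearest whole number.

31019 varves

Specimen A: true varve count = 13458 − 17 + 7 = 13448.
A: Mean rate = 2062.3 mm / 13448 years ≈ 0.153 mm per year.
B spans 4745.9 / 0.153 = 31018.95 years ≈ 31019 varves.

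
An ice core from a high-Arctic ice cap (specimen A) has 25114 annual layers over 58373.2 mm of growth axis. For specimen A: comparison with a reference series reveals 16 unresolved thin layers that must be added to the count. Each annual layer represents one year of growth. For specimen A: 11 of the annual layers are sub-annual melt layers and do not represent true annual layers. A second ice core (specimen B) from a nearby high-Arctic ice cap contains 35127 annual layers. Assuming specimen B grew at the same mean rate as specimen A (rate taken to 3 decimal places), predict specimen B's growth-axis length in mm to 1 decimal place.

Specimen A: adjusted count: 25114 − 11 + 16 = 25119 annual layers.
A: Mean rate = 58373.2 mm / 25119 years ≈ 2.324 mm/yr.
Length of B = 2.324 × 35127 = 81635.1 mm.

81635.1 mm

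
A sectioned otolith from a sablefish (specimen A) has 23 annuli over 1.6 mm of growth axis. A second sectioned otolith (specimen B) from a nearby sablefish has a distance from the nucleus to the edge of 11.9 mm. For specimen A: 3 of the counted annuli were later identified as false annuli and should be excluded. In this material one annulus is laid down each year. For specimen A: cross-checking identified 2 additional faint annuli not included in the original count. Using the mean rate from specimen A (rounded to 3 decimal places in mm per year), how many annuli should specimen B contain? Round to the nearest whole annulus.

Specimen A: correcting the raw count gives 23 − 3 + 2 = 22 true annuli.
A: Extension rate ≈ 1.6 / 22 = 0.073 mm/yr.
B spans 11.9 / 0.073 = 163.01 years ≈ 163 annuli.

163 annuli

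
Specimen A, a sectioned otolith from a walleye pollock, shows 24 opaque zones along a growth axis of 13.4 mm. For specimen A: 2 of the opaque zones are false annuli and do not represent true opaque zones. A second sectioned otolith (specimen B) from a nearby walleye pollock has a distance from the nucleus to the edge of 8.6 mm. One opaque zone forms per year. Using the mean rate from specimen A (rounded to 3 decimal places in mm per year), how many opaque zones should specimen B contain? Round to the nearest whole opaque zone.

Specimen A: adjusted count: 24 − 2 = 22 opaque zones.
A: 13.4 mm over 22 years gives 13.4 / 22 ≈ 0.609 mm/yr.
Specimen B: 8.6 mm / 0.609 mm per year = 14.12 years ≈ 14 opaque zones.

14 opaque zones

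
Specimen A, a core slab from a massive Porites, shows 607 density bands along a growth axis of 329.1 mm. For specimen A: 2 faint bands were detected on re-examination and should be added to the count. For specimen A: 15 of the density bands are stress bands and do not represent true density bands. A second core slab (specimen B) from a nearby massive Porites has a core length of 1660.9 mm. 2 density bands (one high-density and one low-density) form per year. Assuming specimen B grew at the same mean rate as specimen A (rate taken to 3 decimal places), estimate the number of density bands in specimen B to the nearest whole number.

2998 density bands

Specimen A: true density band count = 607 − 15 + 2 = 594.
Specimen A: dividing by 2 density bands per year: 594 / 2 = 297 years.
A: Mean rate = 329.1 mm / 297 years ≈ 1.108 mm/year.
For B, 1660.9 / 1.108 = 1499.01 years; at 2 density bands per year that is 1499.01 × 2 ≈ 2998 density bands.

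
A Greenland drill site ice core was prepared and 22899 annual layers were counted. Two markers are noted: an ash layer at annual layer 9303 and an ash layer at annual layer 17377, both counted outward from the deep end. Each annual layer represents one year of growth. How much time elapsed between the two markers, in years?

8074 yr

The two markers are separated by 17377 − 9303 = 8074 annual layers.
One annual layer per year makes the interval 8074 years.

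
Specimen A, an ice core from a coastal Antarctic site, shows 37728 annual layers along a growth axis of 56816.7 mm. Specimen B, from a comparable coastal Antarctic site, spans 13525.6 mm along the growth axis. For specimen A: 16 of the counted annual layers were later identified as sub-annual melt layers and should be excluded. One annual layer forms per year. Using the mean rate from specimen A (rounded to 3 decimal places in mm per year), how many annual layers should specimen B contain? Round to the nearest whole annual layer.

Specimen A: correcting the raw count gives 37728 − 16 = 37712 true annual layers.
A: Mean rate = 56816.7 mm / 37712 years ≈ 1.507 mm/yr.
For B, 13525.6 / 1.507 = 8975.18 years ≈ 8975 annual layers.

8975 annual layers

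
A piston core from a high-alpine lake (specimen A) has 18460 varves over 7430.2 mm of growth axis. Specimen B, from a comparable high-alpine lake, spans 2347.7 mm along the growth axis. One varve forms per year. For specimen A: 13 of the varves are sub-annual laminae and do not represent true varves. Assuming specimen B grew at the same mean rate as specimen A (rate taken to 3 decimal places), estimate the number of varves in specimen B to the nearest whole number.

Specimen A: true varve count = 18460 − 13 = 18447.
A: 7430.2 mm over 18447 years gives 7430.2 / 18447 ≈ 0.403 mm/yr.
B spans 2347.7 / 0.403 = 5825.56 years ≈ 5826 varves.

5826 varves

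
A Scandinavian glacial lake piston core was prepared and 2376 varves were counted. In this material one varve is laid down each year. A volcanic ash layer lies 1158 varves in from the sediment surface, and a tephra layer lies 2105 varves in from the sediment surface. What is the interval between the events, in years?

2105 − 1158 = 947 varves lie between the two events.
One varve per year makes the interval 947 years.

947 yr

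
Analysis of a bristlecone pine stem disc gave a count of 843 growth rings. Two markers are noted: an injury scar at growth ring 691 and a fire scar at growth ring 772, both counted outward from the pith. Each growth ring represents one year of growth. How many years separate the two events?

81 yr

Separation: 772 − 691 = 81 growth rings.
One growth ring per year makes the interval 81 years.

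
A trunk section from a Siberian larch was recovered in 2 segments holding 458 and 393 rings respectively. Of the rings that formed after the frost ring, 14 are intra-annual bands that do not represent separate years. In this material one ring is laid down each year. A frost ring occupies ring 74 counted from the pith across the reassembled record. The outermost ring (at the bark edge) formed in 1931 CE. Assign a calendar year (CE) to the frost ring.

Total rings = 458 + 393 = 851.
851 − 74 = 777 rings lie beyond the frost ring toward the bark edge.
777 − 14 false = 763 true rings after the frost ring.
The ring at the bark edge is 1931 CE, so the frost ring dates to 1931 − 763 = 1168 CE.

1168 CE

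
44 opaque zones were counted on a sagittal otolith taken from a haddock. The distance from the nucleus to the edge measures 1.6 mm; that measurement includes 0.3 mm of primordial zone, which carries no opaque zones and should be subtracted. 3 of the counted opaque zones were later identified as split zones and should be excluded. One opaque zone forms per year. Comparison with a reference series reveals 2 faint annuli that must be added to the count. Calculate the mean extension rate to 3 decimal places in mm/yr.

0.030 mm/yr

Adjusted count: 44 − 3 + 2 = 43 opaque zones.
Removing the 0.3 mm offcut leaves 1.6 − 0.3 = 1.3 mm.
Mean rate = 1.3 mm / 43 years ≈ 0.030 mm/yr.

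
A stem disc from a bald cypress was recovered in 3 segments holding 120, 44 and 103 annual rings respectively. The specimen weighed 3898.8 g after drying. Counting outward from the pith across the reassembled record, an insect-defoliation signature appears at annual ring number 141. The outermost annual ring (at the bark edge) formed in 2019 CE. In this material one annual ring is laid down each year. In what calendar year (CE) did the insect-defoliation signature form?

1893 CE

Total annual rings = 120 + 44 + 103 = 267.
267 − 141 = 126 annual rings lie beyond the insect-defoliation signature toward the bark edge.
Counting back 126 years from 2019 CE places the insect-defoliation signature in 2019 − 126 = 1893 CE.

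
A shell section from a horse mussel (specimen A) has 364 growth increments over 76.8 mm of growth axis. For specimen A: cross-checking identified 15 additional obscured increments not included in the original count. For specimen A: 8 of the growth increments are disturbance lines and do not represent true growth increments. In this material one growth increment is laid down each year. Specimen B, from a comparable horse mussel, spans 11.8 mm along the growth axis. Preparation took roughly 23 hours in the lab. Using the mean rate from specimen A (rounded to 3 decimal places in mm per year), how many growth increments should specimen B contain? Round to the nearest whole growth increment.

57 growth increments

Specimen A: adjusted count: 364 − 8 + 15 = 371 growth increments.
A: Extension rate ≈ 76.8 / 371 = 0.207 mm/year.
Specimen B: 11.8 mm / 0.207 mm per year = 57.00 years ≈ 57 growth increments.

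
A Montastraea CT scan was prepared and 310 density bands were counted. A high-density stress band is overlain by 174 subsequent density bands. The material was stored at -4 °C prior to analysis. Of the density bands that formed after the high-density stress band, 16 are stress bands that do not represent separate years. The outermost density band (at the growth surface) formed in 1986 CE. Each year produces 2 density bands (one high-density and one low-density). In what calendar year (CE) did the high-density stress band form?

174 density bands post-date the high-density stress band.
Removing the 16 false density bands leaves 174 − 16 = 158 true density bands beyond the high-density stress band.
Dividing by 2 density bands per year: 158 / 2 = 79 years.
Counting back 79 years from 1986 CE places the high-density stress band in 1986 − 79 = 1907 CE.

1907 CE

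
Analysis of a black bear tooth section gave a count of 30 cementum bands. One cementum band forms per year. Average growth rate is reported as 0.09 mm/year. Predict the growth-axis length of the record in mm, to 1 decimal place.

The record spans 30 years at 0.09 mm per year.
30 years at 0.09 mm/year gives 0.09 × 30 = 2.7 mm.

2.7 mm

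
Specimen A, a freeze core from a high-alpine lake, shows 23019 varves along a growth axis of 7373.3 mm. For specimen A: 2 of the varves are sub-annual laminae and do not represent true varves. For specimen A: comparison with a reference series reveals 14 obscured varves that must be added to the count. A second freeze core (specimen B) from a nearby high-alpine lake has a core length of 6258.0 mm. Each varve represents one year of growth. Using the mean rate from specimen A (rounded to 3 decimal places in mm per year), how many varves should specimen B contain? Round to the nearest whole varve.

Specimen A: true varve count = 23019 − 2 + 14 = 23031.
A: Extension rate ≈ 7373.3 / 23031 = 0.320 mm/yr.
B spans 6258.0 / 0.320 = 19556.25 years ≈ 19556 varves.

19556 varves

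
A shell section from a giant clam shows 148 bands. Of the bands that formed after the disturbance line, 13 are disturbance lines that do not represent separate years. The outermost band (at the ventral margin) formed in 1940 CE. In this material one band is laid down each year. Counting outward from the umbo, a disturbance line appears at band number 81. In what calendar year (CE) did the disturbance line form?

The disturbance line sits at band 81 from the umbo, so 148 − 81 = 67 bands formed after it.
67 − 13 false = 54 true bands after the disturbance line.
The band at the ventral margin is 1940 CE, so the disturbance line dates to 1940 − 54 = 1886 CE.

1886 CE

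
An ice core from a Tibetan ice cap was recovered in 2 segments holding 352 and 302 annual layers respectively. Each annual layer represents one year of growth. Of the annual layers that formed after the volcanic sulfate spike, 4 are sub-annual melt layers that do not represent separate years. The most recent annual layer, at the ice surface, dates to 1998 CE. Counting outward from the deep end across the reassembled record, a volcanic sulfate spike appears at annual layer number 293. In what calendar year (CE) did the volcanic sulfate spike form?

Total annual layers = 352 + 302 = 654.
Between annual layer 293 and the ice surface there are 654 − 293 = 361 annual layers.
Excluding 4 false annual layers: 361 − 4 = 357.
The annual layer at the ice surface is 1998 CE, so the volcanic sulfate spike dates to 1998 − 357 = 1641 CE.

1641 CE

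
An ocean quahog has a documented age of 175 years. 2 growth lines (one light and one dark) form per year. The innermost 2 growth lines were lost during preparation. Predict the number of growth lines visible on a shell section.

With 2 growth lines per year, 175 years would produce 175 × 2 = 350 growth lines.
Subtracting the 2 growth lines not captured gives 350 − 2 = 348 growth lines in the record.

348 growth lines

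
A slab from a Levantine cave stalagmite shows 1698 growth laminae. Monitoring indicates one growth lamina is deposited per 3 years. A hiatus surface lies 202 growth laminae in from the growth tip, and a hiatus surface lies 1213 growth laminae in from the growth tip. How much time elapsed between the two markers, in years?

1213 − 202 = 1011 growth laminae lie between the two events.
Multiplying by 3 years per growth lamina: 1011 × 3 = 3033 years.

3033 years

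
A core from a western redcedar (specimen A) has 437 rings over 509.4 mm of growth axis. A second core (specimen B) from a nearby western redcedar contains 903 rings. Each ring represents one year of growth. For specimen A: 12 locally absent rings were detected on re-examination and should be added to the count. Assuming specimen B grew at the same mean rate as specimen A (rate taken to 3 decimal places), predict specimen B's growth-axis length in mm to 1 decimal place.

Specimen A: correcting the raw count gives 437 + 12 = 449 true rings.
A: 509.4 mm over 449 years gives 509.4 / 449 ≈ 1.135 mm/year.
Length of B = 1.135 × 903 = 1024.9 mm.

1024.9 mm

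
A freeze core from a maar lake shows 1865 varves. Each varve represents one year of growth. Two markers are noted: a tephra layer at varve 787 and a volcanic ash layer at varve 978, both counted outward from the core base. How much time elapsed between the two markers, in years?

191 years

Separation: 978 − 787 = 191 varves.
That is 191 years at one varve per year.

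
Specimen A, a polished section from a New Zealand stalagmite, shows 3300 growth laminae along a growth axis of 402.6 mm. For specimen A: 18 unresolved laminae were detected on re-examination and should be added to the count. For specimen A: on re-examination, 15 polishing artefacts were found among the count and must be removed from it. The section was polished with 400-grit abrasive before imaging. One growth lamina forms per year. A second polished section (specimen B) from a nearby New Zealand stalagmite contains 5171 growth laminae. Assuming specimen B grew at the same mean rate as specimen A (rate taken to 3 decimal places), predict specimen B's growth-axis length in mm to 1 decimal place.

630.9 mm

Specimen A: correcting the raw count gives 3300 − 15 + 18 = 3303 true growth laminae.
A: 402.6 mm over 3303 years gives 402.6 / 3303 ≈ 0.122 mm/yr.
B's length ≈ 0.122 × 5171 = 630.9 mm.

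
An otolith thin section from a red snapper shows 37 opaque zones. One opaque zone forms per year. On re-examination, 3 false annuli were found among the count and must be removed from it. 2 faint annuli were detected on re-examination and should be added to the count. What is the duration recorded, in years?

Correcting the raw count gives 37 − 3 + 2 = 36 true opaque zones.
At one opaque zone per year, that is 36 years.

36 yr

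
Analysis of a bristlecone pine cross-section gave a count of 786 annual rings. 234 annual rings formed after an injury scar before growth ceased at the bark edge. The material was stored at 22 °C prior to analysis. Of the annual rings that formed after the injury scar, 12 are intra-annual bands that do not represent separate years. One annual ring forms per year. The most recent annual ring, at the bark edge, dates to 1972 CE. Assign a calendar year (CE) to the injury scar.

There are 234 annual rings younger than the injury scar.
Excluding 12 false annual rings: 234 − 12 = 222.
1972 − 222 = 1750 CE.

1750 CE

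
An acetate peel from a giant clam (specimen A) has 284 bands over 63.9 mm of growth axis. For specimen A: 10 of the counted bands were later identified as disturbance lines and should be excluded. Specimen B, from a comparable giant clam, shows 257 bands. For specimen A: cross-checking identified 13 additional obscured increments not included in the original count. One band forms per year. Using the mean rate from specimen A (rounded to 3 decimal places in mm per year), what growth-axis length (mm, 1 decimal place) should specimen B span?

57.3 mm

Specimen A: true band count = 284 − 10 + 13 = 287.
A: Mean rate = 63.9 mm / 287 years ≈ 0.223 mm/yr.
For B, 0.223 mm/year × 257 years = 57.3 mm.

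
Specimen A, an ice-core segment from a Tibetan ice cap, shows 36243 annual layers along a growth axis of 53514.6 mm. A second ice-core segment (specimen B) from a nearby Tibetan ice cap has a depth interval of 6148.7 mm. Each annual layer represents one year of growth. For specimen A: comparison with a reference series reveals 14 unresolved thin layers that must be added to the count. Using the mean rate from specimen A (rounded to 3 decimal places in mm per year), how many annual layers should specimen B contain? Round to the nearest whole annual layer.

4166 annual layers

Specimen A: adjusted count: 36243 + 14 = 36257 annual layers.
A: Mean rate = 53514.6 mm / 36257 years ≈ 1.476 mm per year.
For B, 6148.7 / 1.476 = 4165.79 years ≈ 4166 annual layers.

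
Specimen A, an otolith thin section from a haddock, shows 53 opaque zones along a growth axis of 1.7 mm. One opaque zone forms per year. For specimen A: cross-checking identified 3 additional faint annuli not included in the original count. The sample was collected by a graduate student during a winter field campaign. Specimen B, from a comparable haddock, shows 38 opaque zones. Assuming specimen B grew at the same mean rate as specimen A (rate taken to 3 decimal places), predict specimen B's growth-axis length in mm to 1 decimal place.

1.1 mm

Specimen A: after corrections the count is 53 + 3 = 56 opaque zones.
A: Extension rate ≈ 1.7 / 56 = 0.030 mm per year.
Length of B = 0.030 × 38 = 1.1 mm.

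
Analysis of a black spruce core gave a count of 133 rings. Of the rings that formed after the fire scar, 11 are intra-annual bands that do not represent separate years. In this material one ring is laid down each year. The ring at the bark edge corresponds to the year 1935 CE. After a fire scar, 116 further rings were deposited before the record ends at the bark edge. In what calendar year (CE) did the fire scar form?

1830 CE

116 rings post-date the fire scar.
Excluding 11 false rings: 116 − 11 = 105.
The ring at the bark edge is 1935 CE, so the fire scar dates to 1935 − 105 = 1830 CE.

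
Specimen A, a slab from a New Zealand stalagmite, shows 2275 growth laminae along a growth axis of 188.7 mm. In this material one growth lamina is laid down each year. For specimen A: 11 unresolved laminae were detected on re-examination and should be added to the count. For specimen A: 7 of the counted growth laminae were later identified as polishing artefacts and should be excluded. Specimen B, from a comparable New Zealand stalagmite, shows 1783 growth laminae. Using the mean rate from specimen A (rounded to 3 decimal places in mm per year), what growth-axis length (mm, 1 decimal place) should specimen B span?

148.0 mm

Specimen A: after corrections the count is 2275 − 7 + 11 = 2279 growth laminae.
A: 188.7 mm over 2279 years gives 188.7 / 2279 ≈ 0.083 mm/year.
Length of B = 0.083 × 1783 = 148.0 mm.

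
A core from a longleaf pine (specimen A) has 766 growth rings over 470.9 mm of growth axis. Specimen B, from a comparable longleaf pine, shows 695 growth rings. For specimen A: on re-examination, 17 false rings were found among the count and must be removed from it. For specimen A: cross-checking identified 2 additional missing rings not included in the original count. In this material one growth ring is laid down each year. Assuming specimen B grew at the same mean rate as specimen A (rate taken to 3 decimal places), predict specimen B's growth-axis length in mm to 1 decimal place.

435.8 mm

Specimen A: correcting the raw count gives 766 − 17 + 2 = 751 true growth rings.
A: Mean rate = 470.9 mm / 751 years ≈ 0.627 mm per year.
For B, 0.627 mm/year × 695 years = 435.8 mm.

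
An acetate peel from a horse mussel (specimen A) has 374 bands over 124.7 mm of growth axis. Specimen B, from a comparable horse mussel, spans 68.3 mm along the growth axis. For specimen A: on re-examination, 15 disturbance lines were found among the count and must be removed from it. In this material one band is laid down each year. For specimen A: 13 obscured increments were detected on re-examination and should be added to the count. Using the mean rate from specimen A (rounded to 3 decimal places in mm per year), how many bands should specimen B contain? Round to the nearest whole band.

Specimen A: true band count = 374 − 15 + 13 = 372.
A: Extension rate ≈ 124.7 / 372 = 0.335 mm per year.
B spans 68.3 / 0.335 = 203.88 years ≈ 204 bands.

204 bands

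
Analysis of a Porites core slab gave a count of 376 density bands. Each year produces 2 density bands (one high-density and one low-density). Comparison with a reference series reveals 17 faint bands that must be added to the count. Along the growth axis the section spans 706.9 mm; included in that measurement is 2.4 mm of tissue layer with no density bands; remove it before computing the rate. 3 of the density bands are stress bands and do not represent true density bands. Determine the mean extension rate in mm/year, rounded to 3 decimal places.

3.613 mm/year

Correcting the raw count gives 376 − 3 + 17 = 390 true density bands.
390 density bands at 2 per year is 390 / 2 = 195 years.
Removing the 2.4 mm offcut leaves 706.9 − 2.4 = 704.5 mm.
704.5 mm over 195 years gives 704.5 / 195 ≈ 3.613 mm/year.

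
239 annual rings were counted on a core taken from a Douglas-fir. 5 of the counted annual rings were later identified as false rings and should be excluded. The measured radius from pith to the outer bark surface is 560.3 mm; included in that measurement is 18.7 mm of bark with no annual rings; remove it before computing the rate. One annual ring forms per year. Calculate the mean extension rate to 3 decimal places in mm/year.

True annual ring count = 239 − 5 = 234.
Removing the 18.7 mm offcut leaves 560.3 − 18.7 = 541.6 mm.
541.6 mm over 234 years gives 541.6 / 234 ≈ 2.315 mm/year.

2.315 mm/year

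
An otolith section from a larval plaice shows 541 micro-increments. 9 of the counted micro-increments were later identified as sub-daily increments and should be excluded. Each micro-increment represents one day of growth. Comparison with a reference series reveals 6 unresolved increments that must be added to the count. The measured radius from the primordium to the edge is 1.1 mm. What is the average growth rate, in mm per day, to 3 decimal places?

True micro-increment count = 541 − 9 + 6 = 538.
1.1 mm over 538 days gives 1.1 / 538 ≈ 0.002 mm per day.

0.002 mm per day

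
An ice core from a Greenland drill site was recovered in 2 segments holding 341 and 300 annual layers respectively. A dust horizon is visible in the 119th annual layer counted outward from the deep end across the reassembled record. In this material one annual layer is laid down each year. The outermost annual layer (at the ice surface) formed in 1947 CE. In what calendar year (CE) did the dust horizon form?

1425 CE

Total annual layers = 341 + 300 = 641.
The dust horizon sits at annual layer 119 from the deep end, so 641 − 119 = 522 annual layers formed after it.
The annual layer at the ice surface is 1947 CE, so the dust horizon dates to 1947 − 522 = 1425 CE.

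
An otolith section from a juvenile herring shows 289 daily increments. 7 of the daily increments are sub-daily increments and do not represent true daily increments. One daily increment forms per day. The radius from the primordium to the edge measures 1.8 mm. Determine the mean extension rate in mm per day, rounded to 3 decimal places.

True daily increment count = 289 − 7 = 282.
1.8 mm over 282 days gives 1.8 / 282 ≈ 0.006 mm per day.

0.006 mm per day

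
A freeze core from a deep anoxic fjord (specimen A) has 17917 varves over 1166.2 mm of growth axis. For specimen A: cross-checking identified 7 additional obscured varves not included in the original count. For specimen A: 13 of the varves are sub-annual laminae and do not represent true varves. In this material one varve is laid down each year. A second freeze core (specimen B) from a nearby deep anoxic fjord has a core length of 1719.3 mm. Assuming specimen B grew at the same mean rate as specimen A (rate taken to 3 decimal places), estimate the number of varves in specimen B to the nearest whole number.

Specimen A: correcting the raw count gives 17917 − 13 + 7 = 17911 true varves.
A: 1166.2 mm over 17911 years gives 1166.2 / 17911 ≈ 0.065 mm per year.
For B, 1719.3 / 0.065 = 26450.77 years ≈ 26451 varves.

26451 varves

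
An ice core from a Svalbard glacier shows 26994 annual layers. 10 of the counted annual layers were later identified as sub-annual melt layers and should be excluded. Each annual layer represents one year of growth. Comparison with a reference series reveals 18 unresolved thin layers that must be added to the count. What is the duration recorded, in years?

27002 years

Adjusted count: 26994 − 10 + 18 = 27002 annual layers.
At one annual layer per year, that is 27002 years.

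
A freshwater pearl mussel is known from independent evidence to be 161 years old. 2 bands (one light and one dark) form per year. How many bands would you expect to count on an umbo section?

With 2 bands per year, 161 years would produce 161 × 2 = 322 bands.
So 322 bands should be present.

322 bands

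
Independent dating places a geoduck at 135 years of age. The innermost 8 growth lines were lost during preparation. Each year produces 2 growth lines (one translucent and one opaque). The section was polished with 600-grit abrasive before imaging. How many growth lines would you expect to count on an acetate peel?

135 years at 2 growth lines per year gives 135 × 2 = 270 growth lines.
Subtracting the 8 growth lines not captured gives 270 − 8 = 262 growth lines in the record.

262 growth lines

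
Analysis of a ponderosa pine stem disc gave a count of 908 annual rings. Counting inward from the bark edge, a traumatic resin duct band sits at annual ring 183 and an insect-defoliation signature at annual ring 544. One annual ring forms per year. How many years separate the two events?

361 years

The two markers are separated by 544 − 183 = 361 annual rings.
One annual ring per year makes the interval 361 years.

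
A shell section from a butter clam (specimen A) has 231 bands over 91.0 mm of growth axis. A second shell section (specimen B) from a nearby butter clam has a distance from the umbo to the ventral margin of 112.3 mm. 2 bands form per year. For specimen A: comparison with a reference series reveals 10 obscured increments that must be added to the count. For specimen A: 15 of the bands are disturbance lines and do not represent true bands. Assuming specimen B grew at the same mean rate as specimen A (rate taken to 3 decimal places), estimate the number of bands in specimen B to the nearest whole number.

Specimen A: adjusted count: 231 − 15 + 10 = 226 bands.
Specimen A: dividing by 2 bands per year: 226 / 2 = 113 years.
A: Extension rate ≈ 91.0 / 113 = 0.805 mm/yr.
For B, 112.3 / 0.805 = 139.50 years; at 2 bands per year that is 139.50 × 2 ≈ 279 bands.

279 bands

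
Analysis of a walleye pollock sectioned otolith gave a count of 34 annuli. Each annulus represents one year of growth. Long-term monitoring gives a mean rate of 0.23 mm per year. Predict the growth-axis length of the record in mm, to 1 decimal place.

7.8 mm

34 years of growth are recorded.
34 years at 0.23 mm/year gives 0.23 × 34 = 7.8 mm.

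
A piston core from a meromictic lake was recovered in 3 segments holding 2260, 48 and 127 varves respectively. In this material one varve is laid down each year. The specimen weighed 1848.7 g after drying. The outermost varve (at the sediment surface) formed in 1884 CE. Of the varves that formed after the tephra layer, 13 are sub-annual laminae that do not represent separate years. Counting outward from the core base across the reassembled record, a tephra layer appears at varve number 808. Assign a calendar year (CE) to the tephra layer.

270 CE

Total varves = 2260 + 48 + 127 = 2435.
Between varve 808 and the sediment surface there are 2435 − 808 = 1627 varves.
Excluding 13 false varves: 1627 − 13 = 1614.
Counting back 1614 years from 1884 CE places the tephra layer in 1884 − 1614 = 270 CE.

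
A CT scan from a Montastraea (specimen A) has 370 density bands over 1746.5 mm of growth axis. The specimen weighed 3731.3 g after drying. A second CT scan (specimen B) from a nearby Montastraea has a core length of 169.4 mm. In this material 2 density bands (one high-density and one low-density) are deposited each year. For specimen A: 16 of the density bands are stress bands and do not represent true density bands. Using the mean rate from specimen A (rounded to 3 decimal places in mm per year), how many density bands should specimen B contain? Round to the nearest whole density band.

Specimen A: correcting the raw count gives 370 − 16 = 354 true density bands.
Specimen A: 354 density bands at 2 per year is 354 / 2 = 177 years.
A: Mean rate = 1746.5 mm / 177 years ≈ 9.867 mm/yr.
B spans 169.4 / 9.867 = 17.17 years; at 2 density bands per year that is 17.17 × 2 ≈ 34 density bands.

34 density bands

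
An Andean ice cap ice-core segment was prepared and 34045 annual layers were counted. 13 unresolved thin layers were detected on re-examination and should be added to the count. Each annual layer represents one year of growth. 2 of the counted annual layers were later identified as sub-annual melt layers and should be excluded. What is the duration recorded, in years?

True annual layer count = 34045 − 2 + 13 = 34056.
With a one-to-one annual layer periodicity this is 34056 years.

34056 years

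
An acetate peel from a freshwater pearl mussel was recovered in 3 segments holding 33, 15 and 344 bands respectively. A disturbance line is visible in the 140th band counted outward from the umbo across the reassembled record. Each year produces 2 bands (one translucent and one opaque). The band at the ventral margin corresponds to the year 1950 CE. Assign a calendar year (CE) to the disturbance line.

1824 CE

Total bands = 33 + 15 + 344 = 392.
The disturbance line sits at band 140 from the umbo, so 392 − 140 = 252 bands formed after it.
252 bands at 2 per year is 252 / 2 = 126 years.
The band at the ventral margin is 1950 CE, so the disturbance line dates to 1950 − 126 = 1824 CE.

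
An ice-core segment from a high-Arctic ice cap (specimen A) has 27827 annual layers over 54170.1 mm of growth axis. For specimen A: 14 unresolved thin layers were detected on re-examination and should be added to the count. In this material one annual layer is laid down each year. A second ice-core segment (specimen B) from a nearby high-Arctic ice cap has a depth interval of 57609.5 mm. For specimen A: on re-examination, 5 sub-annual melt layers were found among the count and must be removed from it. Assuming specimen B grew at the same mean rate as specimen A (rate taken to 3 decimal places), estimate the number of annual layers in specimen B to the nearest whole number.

Specimen A: true annual layer count = 27827 − 5 + 14 = 27836.
A: Mean rate = 54170.1 mm / 27836 years ≈ 1.946 mm/year.
For B, 57609.5 / 1.946 = 29604.06 years ≈ 29604 annual layers.

29604 annual layers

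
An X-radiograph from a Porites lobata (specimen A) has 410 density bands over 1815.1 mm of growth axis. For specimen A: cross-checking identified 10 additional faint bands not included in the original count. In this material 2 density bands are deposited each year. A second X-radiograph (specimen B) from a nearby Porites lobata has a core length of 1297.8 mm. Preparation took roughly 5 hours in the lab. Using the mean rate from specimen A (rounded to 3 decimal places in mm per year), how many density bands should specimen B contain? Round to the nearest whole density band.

Specimen A: true density band count = 410 + 10 = 420.
Specimen A: with 2 density bands per year, 420 / 2 = 210 years.
A: 1815.1 mm over 210 years gives 1815.1 / 210 ≈ 8.643 mm per year.
For B, 1297.8 / 8.643 = 150.16 years; at 2 density bands per year that is 150.16 × 2 ≈ 300 density bands.

300 density bands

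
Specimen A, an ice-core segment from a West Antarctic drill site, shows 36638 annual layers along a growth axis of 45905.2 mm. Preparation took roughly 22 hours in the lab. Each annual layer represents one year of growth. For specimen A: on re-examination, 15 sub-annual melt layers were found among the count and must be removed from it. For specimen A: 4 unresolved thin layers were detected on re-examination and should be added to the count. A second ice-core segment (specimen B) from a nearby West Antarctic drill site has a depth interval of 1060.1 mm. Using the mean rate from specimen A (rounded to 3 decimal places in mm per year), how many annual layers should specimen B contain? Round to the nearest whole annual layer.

Specimen A: after corrections the count is 36638 − 15 + 4 = 36627 annual layers.
A: Extension rate ≈ 45905.2 / 36627 = 1.253 mm/yr.
For B, 1060.1 / 1.253 = 846.05 years ≈ 846 annual layers.

846 annual layers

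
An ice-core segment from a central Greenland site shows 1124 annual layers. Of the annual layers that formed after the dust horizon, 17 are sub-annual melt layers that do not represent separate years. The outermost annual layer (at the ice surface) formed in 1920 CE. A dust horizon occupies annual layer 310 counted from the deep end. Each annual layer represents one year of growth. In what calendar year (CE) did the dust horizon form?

Between annual layer 310 and the ice surface there are 1124 − 310 = 814 annual layers.
814 − 17 false = 797 true annual layers after the dust horizon.
The annual layer at the ice surface is 1920 CE, so the dust horizon dates to 1920 − 797 = 1123 CE.

1123 CE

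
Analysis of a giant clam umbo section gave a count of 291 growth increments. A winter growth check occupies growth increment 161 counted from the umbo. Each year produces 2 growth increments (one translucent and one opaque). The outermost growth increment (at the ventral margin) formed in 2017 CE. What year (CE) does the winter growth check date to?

Between growth increment 161 and the ventral margin there are 291 − 161 = 130 growth increments.
Dividing by 2 growth increments per year: 130 / 2 = 65 years.
The growth increment at the ventral margin is 2017 CE, so the winter growth check dates to 2017 − 65 = 1952 CE.

1952 CE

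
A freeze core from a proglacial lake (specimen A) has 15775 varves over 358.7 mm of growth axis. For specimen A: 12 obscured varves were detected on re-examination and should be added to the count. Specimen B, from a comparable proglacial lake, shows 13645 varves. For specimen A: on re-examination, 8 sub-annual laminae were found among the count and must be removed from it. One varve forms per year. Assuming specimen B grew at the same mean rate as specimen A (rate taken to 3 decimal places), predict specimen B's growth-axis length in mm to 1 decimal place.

Specimen A: true varve count = 15775 − 8 + 12 = 15779.
A: 358.7 mm over 15779 years gives 358.7 / 15779 ≈ 0.023 mm per year.
Length of B = 0.023 × 13645 = 313.8 mm.

313.8 mm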